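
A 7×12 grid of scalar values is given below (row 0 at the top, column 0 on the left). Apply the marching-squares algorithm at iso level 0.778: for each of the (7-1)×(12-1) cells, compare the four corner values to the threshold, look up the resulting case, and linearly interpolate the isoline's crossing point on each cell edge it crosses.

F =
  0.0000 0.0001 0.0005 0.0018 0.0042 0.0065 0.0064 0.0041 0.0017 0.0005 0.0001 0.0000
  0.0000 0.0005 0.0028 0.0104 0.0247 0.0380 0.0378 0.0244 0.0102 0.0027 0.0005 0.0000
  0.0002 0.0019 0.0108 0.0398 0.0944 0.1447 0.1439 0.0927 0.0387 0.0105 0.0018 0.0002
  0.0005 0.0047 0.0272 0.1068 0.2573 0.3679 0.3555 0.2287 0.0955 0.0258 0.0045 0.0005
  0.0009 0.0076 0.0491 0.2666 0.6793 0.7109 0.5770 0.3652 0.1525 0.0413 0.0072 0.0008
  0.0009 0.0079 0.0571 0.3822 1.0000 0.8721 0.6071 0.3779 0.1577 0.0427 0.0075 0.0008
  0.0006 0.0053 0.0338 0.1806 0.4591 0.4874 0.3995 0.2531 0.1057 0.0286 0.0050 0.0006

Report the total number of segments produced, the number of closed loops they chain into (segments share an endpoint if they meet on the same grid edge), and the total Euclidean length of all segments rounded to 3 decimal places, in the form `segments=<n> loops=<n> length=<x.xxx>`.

segments=6 loops=1 length=4.459

cell (4,3): code 0100 → (4.308,4.000)–(5.000,3.641)
cell (4,4): code 1100 → (4.416,5.000)–(4.308,4.000)
cell (4,5): code 1000 → (5.000,5.355)–(4.416,5.000)
cell (5,3): code 0010 → (5.000,3.641)–(5.410,4.000)
cell (5,4): code 0011 → (5.410,4.000)–(5.245,5.000)
cell (5,5): code 0001 → (5.245,5.000)–(5.000,5.355)
total: 6 segments, chained into 1 closed loop(s), length Σ = 4.459428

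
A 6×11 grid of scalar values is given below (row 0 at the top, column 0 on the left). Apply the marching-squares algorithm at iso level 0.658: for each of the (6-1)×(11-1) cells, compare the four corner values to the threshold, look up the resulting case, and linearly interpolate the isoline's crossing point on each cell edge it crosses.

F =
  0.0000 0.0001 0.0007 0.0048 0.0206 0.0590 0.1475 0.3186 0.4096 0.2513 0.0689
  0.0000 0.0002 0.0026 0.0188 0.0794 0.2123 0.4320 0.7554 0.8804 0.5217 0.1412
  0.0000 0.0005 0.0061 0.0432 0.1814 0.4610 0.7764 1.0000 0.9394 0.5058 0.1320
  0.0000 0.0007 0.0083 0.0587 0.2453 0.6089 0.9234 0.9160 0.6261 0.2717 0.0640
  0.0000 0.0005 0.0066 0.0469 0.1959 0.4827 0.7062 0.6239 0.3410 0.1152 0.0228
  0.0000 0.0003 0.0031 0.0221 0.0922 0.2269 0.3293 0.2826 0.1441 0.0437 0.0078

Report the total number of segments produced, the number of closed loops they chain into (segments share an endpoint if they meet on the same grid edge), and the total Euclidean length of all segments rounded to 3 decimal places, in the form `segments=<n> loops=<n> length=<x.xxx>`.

cell (0,6): code 0100 → (0.777,7.000)–(1.000,6.699)
cell (0,7): code 1100 → (0.528,8.000)–(0.777,7.000)
cell (0,8): code 1000 → (1.000,8.620)–(0.528,8.000)
cell (1,5): code 0100 → (1.656,6.000)–(2.000,5.625)
cell (1,6): code 1110 → (1.000,6.699)–(1.656,6.000)
cell (1,8): code 1001 → (2.000,8.649)–(1.000,8.620)
cell (2,5): code 0110 → (2.000,5.625)–(3.000,5.156)
cell (2,7): code 1011 → (3.000,7.890)–(2.898,8.000)
cell (2,8): code 0001 → (2.898,8.000)–(2.000,8.649)
cell (3,5): code 0110 → (3.000,5.156)–(4.000,5.784)
cell (3,6): code 1011 → (4.000,6.586)–(3.883,7.000)
cell (3,7): code 0001 → (3.883,7.000)–(3.000,7.890)
cell (4,5): code 0010 → (4.000,5.784)–(4.128,6.000)
cell (4,6): code 0001 → (4.128,6.000)–(4.000,6.586)
total: 14 segments, chained into 1 closed loop(s), length Σ = 10.730728

segments=14 loops=1 length=10.731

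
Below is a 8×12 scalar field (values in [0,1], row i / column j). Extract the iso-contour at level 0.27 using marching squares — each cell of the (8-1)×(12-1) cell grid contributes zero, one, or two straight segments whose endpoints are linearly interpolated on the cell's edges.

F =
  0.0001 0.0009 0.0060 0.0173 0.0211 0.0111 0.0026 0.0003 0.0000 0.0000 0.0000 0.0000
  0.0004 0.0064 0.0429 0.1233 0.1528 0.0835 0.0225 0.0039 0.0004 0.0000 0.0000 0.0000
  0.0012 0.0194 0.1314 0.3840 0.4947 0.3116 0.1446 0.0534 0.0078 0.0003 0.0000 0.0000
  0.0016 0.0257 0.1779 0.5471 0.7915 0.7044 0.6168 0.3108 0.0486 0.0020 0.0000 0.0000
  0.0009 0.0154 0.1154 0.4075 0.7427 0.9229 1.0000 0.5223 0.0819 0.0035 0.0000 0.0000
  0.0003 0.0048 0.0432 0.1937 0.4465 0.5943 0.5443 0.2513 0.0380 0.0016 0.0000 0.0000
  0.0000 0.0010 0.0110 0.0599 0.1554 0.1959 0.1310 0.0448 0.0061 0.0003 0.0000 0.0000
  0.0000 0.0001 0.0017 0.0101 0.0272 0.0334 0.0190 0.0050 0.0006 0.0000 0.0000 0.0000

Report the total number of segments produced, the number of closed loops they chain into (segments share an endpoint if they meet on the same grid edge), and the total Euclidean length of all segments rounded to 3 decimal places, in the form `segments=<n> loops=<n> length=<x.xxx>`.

cell (1,2): code 0100 → (1.563,3.000)–(2.000,2.549)
cell (1,3): code 1100 → (1.343,4.000)–(1.563,3.000)
cell (1,4): code 1100 → (1.818,5.000)–(1.343,4.000)
cell (1,5): code 1000 → (2.000,5.249)–(1.818,5.000)
cell (2,2): code 0110 → (2.000,2.549)–(3.000,2.249)
cell (2,5): code 1101 → (2.266,6.000)–(2.000,5.249)
cell (2,6): code 1100 → (2.841,7.000)–(2.266,6.000)
cell (2,7): code 1000 → (3.000,7.156)–(2.841,7.000)
cell (3,2): code 0110 → (3.000,2.249)–(4.000,2.529)
cell (3,7): code 1001 → (4.000,7.573)–(3.000,7.156)
cell (4,2): code 0010 → (4.000,2.529)–(4.643,3.000)
cell (4,3): code 0111 → (4.643,3.000)–(5.000,3.302)
cell (4,6): code 1011 → (5.000,6.936)–(4.931,7.000)
cell (4,7): code 0001 → (4.931,7.000)–(4.000,7.573)
cell (5,3): code 0010 → (5.000,3.302)–(5.606,4.000)
cell (5,4): code 0011 → (5.606,4.000)–(5.814,5.000)
cell (5,5): code 0011 → (5.814,5.000)–(5.664,6.000)
cell (5,6): code 0001 → (5.664,6.000)–(5.000,6.936)
total: 18 segments, chained into 1 closed loop(s), length Σ = 14.962779

segments=18 loops=1 length=14.963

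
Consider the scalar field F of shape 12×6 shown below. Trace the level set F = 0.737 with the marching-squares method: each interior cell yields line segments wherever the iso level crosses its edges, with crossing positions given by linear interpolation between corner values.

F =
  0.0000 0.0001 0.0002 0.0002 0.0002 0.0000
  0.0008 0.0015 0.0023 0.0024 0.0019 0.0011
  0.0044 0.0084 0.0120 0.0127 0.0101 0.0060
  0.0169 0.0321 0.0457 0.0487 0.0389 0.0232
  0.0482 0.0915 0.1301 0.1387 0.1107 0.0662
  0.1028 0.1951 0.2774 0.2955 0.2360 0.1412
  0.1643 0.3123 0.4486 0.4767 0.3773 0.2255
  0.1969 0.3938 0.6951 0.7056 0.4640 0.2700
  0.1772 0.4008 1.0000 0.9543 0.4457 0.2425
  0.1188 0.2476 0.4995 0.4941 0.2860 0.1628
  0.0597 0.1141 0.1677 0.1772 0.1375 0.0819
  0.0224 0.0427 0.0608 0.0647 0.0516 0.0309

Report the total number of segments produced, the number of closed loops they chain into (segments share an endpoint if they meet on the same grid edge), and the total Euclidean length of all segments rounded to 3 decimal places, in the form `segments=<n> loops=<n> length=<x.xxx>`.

cell (7,1): code 0100 → (7.137,2.000)–(8.000,1.561)
cell (7,2): code 1100 → (7.126,3.000)–(7.137,2.000)
cell (7,3): code 1000 → (8.000,3.427)–(7.126,3.000)
cell (8,1): code 0010 → (8.000,1.561)–(8.525,2.000)
cell (8,2): code 0011 → (8.525,2.000)–(8.472,3.000)
cell (8,3): code 0001 → (8.472,3.000)–(8.000,3.427)
total: 6 segments, chained into 1 closed loop(s), length Σ = 5.263381

segments=6 loops=1 length=5.263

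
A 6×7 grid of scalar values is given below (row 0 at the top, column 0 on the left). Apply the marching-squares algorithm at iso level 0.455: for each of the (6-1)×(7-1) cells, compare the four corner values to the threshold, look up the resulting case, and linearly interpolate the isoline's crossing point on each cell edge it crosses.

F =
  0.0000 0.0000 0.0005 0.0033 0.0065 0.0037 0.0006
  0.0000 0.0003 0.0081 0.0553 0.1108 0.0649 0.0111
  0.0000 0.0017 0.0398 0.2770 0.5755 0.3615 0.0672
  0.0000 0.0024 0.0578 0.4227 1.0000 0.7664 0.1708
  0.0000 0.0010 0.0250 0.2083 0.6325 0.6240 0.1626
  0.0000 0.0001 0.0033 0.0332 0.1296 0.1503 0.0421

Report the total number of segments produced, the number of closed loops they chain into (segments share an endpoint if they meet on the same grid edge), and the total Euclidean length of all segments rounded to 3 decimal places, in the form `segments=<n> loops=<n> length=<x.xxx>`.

segments=10 loops=1 length=7.861

cell (1,3): code 0100 → (1.741,4.000)–(2.000,3.596)
cell (1,4): code 1000 → (2.000,4.563)–(1.741,4.000)
cell (2,3): code 0110 → (2.000,3.596)–(3.000,3.056)
cell (2,4): code 1101 → (2.231,5.000)–(2.000,4.563)
cell (2,5): code 1000 → (3.000,5.523)–(2.231,5.000)
cell (3,3): code 0110 → (3.000,3.056)–(4.000,3.582)
cell (3,5): code 1001 → (4.000,5.366)–(3.000,5.523)
cell (4,3): code 0010 → (4.000,3.582)–(4.353,4.000)
cell (4,4): code 0011 → (4.353,4.000)–(4.357,5.000)
cell (4,5): code 0001 → (4.357,5.000)–(4.000,5.366)
total: 10 segments, chained into 1 closed loop(s), length Σ = 7.861166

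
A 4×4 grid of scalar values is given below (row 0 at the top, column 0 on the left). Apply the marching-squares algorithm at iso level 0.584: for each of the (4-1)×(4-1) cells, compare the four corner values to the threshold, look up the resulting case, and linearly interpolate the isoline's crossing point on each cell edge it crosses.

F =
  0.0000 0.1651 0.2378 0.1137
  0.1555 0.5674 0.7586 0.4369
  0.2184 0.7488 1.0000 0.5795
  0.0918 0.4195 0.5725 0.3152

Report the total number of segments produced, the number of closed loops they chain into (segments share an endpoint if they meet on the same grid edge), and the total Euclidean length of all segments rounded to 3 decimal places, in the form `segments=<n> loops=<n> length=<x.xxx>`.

cell (0,1): code 0100 → (0.665,2.000)–(1.000,1.087)
cell (0,2): code 1000 → (1.000,2.543)–(0.665,2.000)
cell (1,0): code 0100 → (1.092,1.000)–(2.000,0.689)
cell (1,1): code 1110 → (1.000,1.087)–(1.092,1.000)
cell (1,2): code 1001 → (2.000,2.989)–(1.000,2.543)
cell (2,0): code 0010 → (2.000,0.689)–(2.500,1.000)
cell (2,1): code 0011 → (2.500,1.000)–(2.973,2.000)
cell (2,2): code 0001 → (2.973,2.000)–(2.000,2.989)
total: 8 segments, chained into 1 closed loop(s), length Σ = 6.874991

segments=8 loops=1 length=6.875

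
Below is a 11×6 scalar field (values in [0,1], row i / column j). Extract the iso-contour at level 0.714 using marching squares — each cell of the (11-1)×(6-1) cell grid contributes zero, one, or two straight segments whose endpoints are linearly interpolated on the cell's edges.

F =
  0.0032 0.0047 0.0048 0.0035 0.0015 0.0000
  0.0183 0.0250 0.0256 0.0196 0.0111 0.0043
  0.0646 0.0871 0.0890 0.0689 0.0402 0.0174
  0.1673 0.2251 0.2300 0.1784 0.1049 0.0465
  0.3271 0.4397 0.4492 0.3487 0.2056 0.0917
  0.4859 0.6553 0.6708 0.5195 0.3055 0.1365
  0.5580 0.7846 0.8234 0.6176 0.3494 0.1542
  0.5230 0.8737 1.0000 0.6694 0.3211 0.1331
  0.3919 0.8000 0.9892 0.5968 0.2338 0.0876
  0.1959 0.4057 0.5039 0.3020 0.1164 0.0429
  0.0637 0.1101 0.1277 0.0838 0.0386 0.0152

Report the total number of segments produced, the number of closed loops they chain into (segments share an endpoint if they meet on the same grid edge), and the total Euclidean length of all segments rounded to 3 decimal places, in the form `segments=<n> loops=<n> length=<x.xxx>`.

segments=10 loops=1 length=8.907

cell (5,0): code 0100 → (5.454,1.000)–(6.000,0.688)
cell (5,1): code 1100 → (5.283,2.000)–(5.454,1.000)
cell (5,2): code 1000 → (6.000,2.532)–(5.283,2.000)
cell (6,0): code 0110 → (6.000,0.688)–(7.000,0.545)
cell (6,2): code 1001 → (7.000,2.865)–(6.000,2.532)
cell (7,0): code 0110 → (7.000,0.545)–(8.000,0.789)
cell (7,2): code 1001 → (8.000,2.701)–(7.000,2.865)
cell (8,0): code 0010 → (8.000,0.789)–(8.218,1.000)
cell (8,1): code 0011 → (8.218,1.000)–(8.567,2.000)
cell (8,2): code 0001 → (8.567,2.000)–(8.000,2.701)
total: 10 segments, chained into 1 closed loop(s), length Σ = 8.907210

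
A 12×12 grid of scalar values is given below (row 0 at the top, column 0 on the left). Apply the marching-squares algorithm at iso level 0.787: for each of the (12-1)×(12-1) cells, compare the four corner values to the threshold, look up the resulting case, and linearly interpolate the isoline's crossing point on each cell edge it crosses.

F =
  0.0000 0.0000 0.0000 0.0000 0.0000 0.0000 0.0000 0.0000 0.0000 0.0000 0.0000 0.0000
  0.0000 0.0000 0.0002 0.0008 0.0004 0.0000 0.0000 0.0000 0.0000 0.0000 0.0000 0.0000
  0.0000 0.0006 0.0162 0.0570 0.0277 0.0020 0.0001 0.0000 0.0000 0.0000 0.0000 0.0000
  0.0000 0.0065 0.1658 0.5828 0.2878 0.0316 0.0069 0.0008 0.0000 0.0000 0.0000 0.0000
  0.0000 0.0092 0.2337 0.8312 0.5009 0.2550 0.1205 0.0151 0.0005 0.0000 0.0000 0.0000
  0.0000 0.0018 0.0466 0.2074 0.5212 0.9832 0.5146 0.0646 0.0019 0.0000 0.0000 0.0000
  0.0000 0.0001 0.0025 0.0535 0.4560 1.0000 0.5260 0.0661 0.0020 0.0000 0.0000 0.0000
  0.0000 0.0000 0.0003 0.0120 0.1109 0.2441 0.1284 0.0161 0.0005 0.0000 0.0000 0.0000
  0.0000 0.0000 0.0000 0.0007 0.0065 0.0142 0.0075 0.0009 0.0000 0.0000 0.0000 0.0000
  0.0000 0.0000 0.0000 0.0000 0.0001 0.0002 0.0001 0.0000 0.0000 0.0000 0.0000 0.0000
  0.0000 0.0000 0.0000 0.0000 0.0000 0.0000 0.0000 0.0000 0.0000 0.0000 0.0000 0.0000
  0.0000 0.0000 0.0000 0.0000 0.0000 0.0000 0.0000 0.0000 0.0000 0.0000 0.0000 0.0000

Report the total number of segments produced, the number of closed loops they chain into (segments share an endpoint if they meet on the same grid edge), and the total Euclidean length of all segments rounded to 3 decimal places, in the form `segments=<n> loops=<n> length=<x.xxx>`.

segments=10 loops=2 length=4.684

cell (3,2): code 0100 → (3.822,3.000)–(4.000,2.926)
cell (3,3): code 1000 → (4.000,3.134)–(3.822,3.000)
cell (4,2): code 0010 → (4.000,2.926)–(4.071,3.000)
cell (4,3): code 0001 → (4.071,3.000)–(4.000,3.134)
cell (4,4): code 0100 → (4.731,5.000)–(5.000,4.575)
cell (4,5): code 1000 → (5.000,5.419)–(4.731,5.000)
cell (5,4): code 0110 → (5.000,4.575)–(6.000,4.608)
cell (5,5): code 1001 → (6.000,5.449)–(5.000,5.419)
cell (6,4): code 0010 → (6.000,4.608)–(6.282,5.000)
cell (6,5): code 0001 → (6.282,5.000)–(6.000,5.449)
total: 10 segments, chained into 2 closed loop(s), length Σ = 4.683852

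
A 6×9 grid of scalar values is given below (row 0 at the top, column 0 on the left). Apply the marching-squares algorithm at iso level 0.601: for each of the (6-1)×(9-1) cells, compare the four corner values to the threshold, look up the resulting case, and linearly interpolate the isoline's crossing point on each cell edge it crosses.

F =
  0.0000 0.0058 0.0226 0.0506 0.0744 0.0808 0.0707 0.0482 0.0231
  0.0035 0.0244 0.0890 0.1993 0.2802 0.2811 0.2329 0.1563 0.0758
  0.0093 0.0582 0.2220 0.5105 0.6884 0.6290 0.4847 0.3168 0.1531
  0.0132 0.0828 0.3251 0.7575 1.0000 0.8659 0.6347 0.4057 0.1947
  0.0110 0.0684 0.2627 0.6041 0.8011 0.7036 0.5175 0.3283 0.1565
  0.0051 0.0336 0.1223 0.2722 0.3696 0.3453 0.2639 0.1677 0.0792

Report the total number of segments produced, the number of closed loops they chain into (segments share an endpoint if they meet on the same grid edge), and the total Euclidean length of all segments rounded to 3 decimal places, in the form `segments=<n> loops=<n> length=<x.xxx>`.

cell (1,3): code 0100 → (1.786,4.000)–(2.000,3.509)
cell (1,4): code 1100 → (1.920,5.000)–(1.786,4.000)
cell (1,5): code 1000 → (2.000,5.194)–(1.920,5.000)
cell (2,2): code 0100 → (2.366,3.000)–(3.000,2.638)
cell (2,3): code 1110 → (2.000,3.509)–(2.366,3.000)
cell (2,5): code 1101 → (2.775,6.000)–(2.000,5.194)
cell (2,6): code 1000 → (3.000,6.147)–(2.775,6.000)
cell (3,2): code 0110 → (3.000,2.638)–(4.000,2.991)
cell (3,5): code 1011 → (4.000,5.551)–(3.288,6.000)
cell (3,6): code 0001 → (3.288,6.000)–(3.000,6.147)
cell (4,2): code 0010 → (4.000,2.991)–(4.009,3.000)
cell (4,3): code 0011 → (4.009,3.000)–(4.464,4.000)
cell (4,4): code 0011 → (4.464,4.000)–(4.286,5.000)
cell (4,5): code 0001 → (4.286,5.000)–(4.000,5.551)
total: 14 segments, chained into 1 closed loop(s), length Σ = 9.472104

segments=14 loops=1 length=9.472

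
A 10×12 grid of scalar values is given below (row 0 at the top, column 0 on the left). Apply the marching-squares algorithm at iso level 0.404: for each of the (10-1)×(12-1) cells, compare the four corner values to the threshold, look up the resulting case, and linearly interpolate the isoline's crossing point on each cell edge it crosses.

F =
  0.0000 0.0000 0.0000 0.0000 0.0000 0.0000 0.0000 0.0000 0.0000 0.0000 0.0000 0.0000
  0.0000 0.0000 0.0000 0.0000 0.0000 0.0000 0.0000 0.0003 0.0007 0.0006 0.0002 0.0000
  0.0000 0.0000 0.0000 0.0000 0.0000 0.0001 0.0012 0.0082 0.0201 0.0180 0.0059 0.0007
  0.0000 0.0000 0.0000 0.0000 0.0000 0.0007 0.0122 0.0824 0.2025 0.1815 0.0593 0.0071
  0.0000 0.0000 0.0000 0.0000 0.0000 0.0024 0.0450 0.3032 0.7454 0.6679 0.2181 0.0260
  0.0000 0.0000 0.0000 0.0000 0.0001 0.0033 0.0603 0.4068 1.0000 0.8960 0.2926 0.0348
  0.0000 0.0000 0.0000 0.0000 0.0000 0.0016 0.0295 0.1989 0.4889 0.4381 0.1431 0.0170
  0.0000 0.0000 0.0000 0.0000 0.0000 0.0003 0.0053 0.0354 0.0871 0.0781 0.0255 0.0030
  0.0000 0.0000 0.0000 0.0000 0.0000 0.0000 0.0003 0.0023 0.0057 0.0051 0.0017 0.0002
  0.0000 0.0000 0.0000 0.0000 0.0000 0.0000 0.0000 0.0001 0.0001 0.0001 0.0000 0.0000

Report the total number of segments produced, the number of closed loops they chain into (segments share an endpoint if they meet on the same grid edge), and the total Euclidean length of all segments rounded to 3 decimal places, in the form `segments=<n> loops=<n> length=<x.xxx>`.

cell (3,7): code 0100 → (3.371,8.000)–(4.000,7.228)
cell (3,8): code 1100 → (3.457,9.000)–(3.371,8.000)
cell (3,9): code 1000 → (4.000,9.587)–(3.457,9.000)
cell (4,6): code 0100 → (4.973,7.000)–(5.000,6.992)
cell (4,7): code 1110 → (4.000,7.228)–(4.973,7.000)
cell (4,9): code 1001 → (5.000,9.815)–(4.000,9.587)
cell (5,6): code 0010 → (5.000,6.992)–(5.013,7.000)
cell (5,7): code 0111 → (5.013,7.000)–(6.000,7.707)
cell (5,9): code 1001 → (6.000,9.116)–(5.000,9.815)
cell (6,7): code 0010 → (6.000,7.707)–(6.211,8.000)
cell (6,8): code 0011 → (6.211,8.000)–(6.095,9.000)
cell (6,9): code 0001 → (6.095,9.000)–(6.000,9.116)
total: 12 segments, chained into 1 closed loop(s), length Σ = 8.819276

segments=12 loops=1 length=8.819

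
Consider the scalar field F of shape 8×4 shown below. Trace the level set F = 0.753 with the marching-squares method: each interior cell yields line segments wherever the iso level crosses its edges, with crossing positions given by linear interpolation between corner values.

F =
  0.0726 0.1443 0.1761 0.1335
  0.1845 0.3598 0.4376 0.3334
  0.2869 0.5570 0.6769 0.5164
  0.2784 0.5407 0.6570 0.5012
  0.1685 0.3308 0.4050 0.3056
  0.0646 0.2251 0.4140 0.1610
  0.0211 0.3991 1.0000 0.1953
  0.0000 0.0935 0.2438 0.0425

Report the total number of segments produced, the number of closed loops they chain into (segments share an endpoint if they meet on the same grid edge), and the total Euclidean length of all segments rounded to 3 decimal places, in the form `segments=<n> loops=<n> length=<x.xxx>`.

segments=4 loops=1 length=2.083

cell (5,1): code 0100 → (5.578,2.000)–(6.000,1.589)
cell (5,2): code 1000 → (6.000,2.307)–(5.578,2.000)
cell (6,1): code 0010 → (6.000,1.589)–(6.327,2.000)
cell (6,2): code 0001 → (6.327,2.000)–(6.000,2.307)
total: 4 segments, chained into 1 closed loop(s), length Σ = 2.083420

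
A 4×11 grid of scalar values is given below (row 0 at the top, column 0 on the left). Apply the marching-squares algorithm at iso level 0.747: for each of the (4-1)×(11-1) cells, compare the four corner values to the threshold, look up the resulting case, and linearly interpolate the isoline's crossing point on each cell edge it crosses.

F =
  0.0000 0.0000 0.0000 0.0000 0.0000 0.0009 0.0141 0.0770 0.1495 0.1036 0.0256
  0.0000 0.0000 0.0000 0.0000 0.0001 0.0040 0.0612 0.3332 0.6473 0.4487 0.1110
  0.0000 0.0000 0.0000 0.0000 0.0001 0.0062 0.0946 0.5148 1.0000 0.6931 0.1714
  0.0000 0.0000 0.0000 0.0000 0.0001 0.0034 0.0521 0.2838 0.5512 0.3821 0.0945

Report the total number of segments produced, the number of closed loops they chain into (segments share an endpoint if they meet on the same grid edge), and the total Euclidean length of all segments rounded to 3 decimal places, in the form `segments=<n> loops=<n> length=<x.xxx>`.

segments=4 loops=1 length=3.746

cell (1,7): code 0100 → (1.283,8.000)–(2.000,7.479)
cell (1,8): code 1000 → (2.000,8.824)–(1.283,8.000)
cell (2,7): code 0010 → (2.000,7.479)–(2.564,8.000)
cell (2,8): code 0001 → (2.564,8.000)–(2.000,8.824)
total: 4 segments, chained into 1 closed loop(s), length Σ = 3.746181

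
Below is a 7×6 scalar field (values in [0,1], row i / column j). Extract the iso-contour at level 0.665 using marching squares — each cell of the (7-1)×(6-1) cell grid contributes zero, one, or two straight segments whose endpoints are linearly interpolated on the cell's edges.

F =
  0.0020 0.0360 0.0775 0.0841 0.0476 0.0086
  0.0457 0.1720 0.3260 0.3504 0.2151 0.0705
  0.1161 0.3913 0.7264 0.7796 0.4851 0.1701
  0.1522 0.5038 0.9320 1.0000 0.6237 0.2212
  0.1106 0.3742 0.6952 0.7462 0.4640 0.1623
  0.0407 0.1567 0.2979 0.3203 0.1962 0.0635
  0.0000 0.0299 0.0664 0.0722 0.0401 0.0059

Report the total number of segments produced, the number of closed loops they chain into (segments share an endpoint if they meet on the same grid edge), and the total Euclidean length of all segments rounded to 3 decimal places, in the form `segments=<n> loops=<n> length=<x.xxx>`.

segments=10 loops=1 length=7.700

cell (1,1): code 0100 → (1.847,2.000)–(2.000,1.817)
cell (1,2): code 1100 → (1.733,3.000)–(1.847,2.000)
cell (1,3): code 1000 → (2.000,3.389)–(1.733,3.000)
cell (2,1): code 0110 → (2.000,1.817)–(3.000,1.376)
cell (2,3): code 1001 → (3.000,3.890)–(2.000,3.389)
cell (3,1): code 0110 → (3.000,1.376)–(4.000,1.906)
cell (3,3): code 1001 → (4.000,3.288)–(3.000,3.890)
cell (4,1): code 0010 → (4.000,1.906)–(4.076,2.000)
cell (4,2): code 0011 → (4.076,2.000)–(4.191,3.000)
cell (4,3): code 0001 → (4.191,3.000)–(4.000,3.288)
total: 10 segments, chained into 1 closed loop(s), length Σ = 7.700149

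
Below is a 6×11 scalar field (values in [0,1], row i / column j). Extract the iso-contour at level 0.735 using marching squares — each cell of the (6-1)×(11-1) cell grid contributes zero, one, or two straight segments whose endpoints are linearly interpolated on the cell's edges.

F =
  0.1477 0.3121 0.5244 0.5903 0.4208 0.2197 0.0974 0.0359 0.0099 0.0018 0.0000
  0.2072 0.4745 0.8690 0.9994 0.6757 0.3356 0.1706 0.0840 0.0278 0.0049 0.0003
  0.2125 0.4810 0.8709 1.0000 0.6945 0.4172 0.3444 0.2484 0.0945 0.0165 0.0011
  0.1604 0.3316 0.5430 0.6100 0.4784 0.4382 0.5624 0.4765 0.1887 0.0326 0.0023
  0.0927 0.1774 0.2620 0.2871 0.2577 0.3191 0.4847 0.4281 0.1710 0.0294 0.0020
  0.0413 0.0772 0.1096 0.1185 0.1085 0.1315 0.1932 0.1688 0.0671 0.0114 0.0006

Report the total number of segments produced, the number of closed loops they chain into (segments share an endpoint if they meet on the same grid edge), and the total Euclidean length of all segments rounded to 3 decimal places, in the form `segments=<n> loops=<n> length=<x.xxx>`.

cell (0,1): code 0100 → (0.611,2.000)–(1.000,1.660)
cell (0,2): code 1100 → (0.354,3.000)–(0.611,2.000)
cell (0,3): code 1000 → (1.000,3.817)–(0.354,3.000)
cell (1,1): code 0110 → (1.000,1.660)–(2.000,1.651)
cell (1,3): code 1001 → (2.000,3.867)–(1.000,3.817)
cell (2,1): code 0010 → (2.000,1.651)–(2.414,2.000)
cell (2,2): code 0011 → (2.414,2.000)–(2.679,3.000)
cell (2,3): code 0001 → (2.679,3.000)–(2.000,3.867)
total: 8 segments, chained into 1 closed loop(s), length Σ = 7.269757

segments=8 loops=1 length=7.270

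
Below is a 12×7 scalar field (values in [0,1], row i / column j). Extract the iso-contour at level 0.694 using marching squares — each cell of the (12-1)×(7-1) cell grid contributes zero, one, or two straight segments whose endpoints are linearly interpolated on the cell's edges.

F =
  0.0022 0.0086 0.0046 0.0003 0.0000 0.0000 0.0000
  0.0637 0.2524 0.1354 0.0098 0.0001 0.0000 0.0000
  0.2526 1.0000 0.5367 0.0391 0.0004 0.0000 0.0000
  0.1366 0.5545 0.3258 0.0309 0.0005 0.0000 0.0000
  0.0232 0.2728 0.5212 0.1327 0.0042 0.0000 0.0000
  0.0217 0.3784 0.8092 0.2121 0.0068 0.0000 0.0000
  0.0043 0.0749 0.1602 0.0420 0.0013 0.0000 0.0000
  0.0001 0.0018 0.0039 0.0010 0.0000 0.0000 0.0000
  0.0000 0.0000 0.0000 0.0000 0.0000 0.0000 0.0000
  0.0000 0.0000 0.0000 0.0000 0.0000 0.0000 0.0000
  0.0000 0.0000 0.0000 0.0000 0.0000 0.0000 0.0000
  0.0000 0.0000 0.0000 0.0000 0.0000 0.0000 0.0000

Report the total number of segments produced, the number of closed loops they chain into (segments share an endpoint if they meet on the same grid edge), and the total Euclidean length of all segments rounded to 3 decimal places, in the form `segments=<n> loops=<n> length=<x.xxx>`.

cell (1,0): code 0100 → (1.591,1.000)–(2.000,0.591)
cell (1,1): code 1000 → (2.000,1.660)–(1.591,1.000)
cell (2,0): code 0010 → (2.000,0.591)–(2.687,1.000)
cell (2,1): code 0001 → (2.687,1.000)–(2.000,1.660)
cell (4,1): code 0100 → (4.600,2.000)–(5.000,1.733)
cell (4,2): code 1000 → (5.000,2.193)–(4.600,2.000)
cell (5,1): code 0010 → (5.000,1.733)–(5.178,2.000)
cell (5,2): code 0001 → (5.178,2.000)–(5.000,2.193)
total: 8 segments, chained into 2 closed loop(s), length Σ = 4.616864

segments=8 loops=2 length=4.617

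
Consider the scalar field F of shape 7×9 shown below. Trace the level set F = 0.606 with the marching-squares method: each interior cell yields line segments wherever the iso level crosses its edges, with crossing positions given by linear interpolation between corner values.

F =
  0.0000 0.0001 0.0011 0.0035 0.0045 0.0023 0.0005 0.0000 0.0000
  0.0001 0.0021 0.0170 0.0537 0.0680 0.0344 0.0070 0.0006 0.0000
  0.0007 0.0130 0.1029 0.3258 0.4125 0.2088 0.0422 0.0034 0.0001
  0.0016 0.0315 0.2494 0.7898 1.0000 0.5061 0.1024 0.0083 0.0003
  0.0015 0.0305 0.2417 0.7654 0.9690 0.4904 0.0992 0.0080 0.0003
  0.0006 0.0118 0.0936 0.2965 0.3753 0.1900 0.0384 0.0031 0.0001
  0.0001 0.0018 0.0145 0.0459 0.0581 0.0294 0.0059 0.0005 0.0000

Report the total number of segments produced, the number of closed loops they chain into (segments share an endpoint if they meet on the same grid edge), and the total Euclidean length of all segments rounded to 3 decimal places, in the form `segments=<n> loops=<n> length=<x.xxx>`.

segments=8 loops=1 length=7.069

cell (2,2): code 0100 → (2.604,3.000)–(3.000,2.660)
cell (2,3): code 1100 → (2.329,4.000)–(2.604,3.000)
cell (2,4): code 1000 → (3.000,4.798)–(2.329,4.000)
cell (3,2): code 0110 → (3.000,2.660)–(4.000,2.696)
cell (3,4): code 1001 → (4.000,4.758)–(3.000,4.798)
cell (4,2): code 0010 → (4.000,2.696)–(4.340,3.000)
cell (4,3): code 0011 → (4.340,3.000)–(4.611,4.000)
cell (4,4): code 0001 → (4.611,4.000)–(4.000,4.758)
total: 8 segments, chained into 1 closed loop(s), length Σ = 7.069392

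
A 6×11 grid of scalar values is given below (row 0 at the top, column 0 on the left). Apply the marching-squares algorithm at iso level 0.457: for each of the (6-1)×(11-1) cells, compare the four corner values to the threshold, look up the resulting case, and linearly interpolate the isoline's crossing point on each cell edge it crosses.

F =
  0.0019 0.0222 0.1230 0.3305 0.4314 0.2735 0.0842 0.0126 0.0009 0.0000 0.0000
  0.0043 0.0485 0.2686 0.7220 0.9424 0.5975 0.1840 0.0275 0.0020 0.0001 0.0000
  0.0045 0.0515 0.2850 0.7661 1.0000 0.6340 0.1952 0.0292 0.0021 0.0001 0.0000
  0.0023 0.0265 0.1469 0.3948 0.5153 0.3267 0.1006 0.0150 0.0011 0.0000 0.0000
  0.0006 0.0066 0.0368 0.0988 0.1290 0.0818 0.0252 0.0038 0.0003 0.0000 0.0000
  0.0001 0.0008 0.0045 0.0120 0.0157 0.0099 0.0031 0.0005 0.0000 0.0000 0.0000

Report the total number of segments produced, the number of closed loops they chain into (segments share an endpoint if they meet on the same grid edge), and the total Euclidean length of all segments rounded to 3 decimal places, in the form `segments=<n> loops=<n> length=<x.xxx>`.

segments=12 loops=1 length=9.570

cell (0,2): code 0100 → (0.323,3.000)–(1.000,2.416)
cell (0,3): code 1100 → (0.050,4.000)–(0.323,3.000)
cell (0,4): code 1100 → (0.566,5.000)–(0.050,4.000)
cell (0,5): code 1000 → (1.000,5.340)–(0.566,5.000)
cell (1,2): code 0110 → (1.000,2.416)–(2.000,2.358)
cell (1,5): code 1001 → (2.000,5.403)–(1.000,5.340)
cell (2,2): code 0010 → (2.000,2.358)–(2.832,3.000)
cell (2,3): code 0111 → (2.832,3.000)–(3.000,3.516)
cell (2,4): code 1011 → (3.000,4.309)–(2.576,5.000)
cell (2,5): code 0001 → (2.576,5.000)–(2.000,5.403)
cell (3,3): code 0010 → (3.000,3.516)–(3.151,4.000)
cell (3,4): code 0001 → (3.151,4.000)–(3.000,4.309)
total: 12 segments, chained into 1 closed loop(s), length Σ = 9.569779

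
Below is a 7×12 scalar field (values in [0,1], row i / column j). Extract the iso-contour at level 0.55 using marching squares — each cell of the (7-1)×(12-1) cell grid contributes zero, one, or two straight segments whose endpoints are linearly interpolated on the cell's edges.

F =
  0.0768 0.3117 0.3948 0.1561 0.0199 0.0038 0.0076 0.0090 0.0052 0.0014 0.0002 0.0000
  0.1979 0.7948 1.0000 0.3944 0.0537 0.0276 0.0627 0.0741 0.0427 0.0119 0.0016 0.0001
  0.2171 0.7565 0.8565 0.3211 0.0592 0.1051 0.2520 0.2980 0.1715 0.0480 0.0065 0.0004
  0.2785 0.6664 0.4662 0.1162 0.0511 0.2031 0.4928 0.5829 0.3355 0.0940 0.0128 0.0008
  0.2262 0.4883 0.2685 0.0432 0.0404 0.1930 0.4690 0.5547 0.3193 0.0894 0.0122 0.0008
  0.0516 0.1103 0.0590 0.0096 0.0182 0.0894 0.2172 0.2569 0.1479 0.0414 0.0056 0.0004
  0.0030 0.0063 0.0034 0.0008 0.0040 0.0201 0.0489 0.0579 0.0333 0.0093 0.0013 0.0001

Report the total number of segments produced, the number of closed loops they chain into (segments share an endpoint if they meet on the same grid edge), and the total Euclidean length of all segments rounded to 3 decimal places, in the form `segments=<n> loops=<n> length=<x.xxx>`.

cell (0,0): code 0100 → (0.493,1.000)–(1.000,0.590)
cell (0,1): code 1100 → (0.256,2.000)–(0.493,1.000)
cell (0,2): code 1000 → (1.000,2.743)–(0.256,2.000)
cell (1,0): code 0110 → (1.000,0.590)–(2.000,0.617)
cell (1,2): code 1001 → (2.000,2.572)–(1.000,2.743)
cell (2,0): code 0110 → (2.000,0.617)–(3.000,0.700)
cell (2,1): code 1011 → (3.000,1.581)–(2.785,2.000)
cell (2,2): code 0001 → (2.785,2.000)–(2.000,2.572)
cell (2,6): code 0100 → (2.885,7.000)–(3.000,6.635)
cell (2,7): code 1000 → (3.000,7.133)–(2.885,7.000)
cell (3,0): code 0010 → (3.000,0.700)–(3.654,1.000)
cell (3,1): code 0001 → (3.654,1.000)–(3.000,1.581)
cell (3,6): code 0110 → (3.000,6.635)–(4.000,6.945)
cell (3,7): code 1001 → (4.000,7.020)–(3.000,7.133)
cell (4,6): code 0010 → (4.000,6.945)–(4.016,7.000)
cell (4,7): code 0001 → (4.016,7.000)–(4.000,7.020)
total: 16 segments, chained into 2 closed loop(s), length Σ = 11.480177

segments=16 loops=2 length=11.480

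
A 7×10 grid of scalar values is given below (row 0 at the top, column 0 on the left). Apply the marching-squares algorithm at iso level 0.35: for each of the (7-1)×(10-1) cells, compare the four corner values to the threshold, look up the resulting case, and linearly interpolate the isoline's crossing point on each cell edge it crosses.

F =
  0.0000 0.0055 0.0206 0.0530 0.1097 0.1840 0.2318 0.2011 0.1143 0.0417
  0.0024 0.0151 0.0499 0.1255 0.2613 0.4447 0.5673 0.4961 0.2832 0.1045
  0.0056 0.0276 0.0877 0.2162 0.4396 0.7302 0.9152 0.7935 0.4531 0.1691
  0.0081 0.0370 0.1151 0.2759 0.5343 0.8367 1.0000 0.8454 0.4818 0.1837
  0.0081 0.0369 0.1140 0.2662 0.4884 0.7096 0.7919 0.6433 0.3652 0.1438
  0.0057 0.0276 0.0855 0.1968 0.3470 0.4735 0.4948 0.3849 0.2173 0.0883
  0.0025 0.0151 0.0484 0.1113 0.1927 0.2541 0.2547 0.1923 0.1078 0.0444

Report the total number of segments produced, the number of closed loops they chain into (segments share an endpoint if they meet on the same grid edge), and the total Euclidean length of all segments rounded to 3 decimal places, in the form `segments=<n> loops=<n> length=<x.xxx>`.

segments=20 loops=1 length=16.199

cell (0,4): code 0100 → (0.637,5.000)–(1.000,4.484)
cell (0,5): code 1100 → (0.352,6.000)–(0.637,5.000)
cell (0,6): code 1100 → (0.505,7.000)–(0.352,6.000)
cell (0,7): code 1000 → (1.000,7.686)–(0.505,7.000)
cell (1,3): code 0100 → (1.497,4.000)–(2.000,3.599)
cell (1,4): code 1110 → (1.000,4.484)–(1.497,4.000)
cell (1,7): code 1101 → (1.393,8.000)–(1.000,7.686)
cell (1,8): code 1000 → (2.000,8.363)–(1.393,8.000)
cell (2,3): code 0110 → (2.000,3.599)–(3.000,3.287)
cell (2,8): code 1001 → (3.000,8.442)–(2.000,8.363)
cell (3,3): code 0110 → (3.000,3.287)–(4.000,3.377)
cell (3,8): code 1001 → (4.000,8.069)–(3.000,8.442)
cell (4,3): code 0010 → (4.000,3.377)–(4.979,4.000)
cell (4,4): code 0111 → (4.979,4.000)–(5.000,4.024)
cell (4,7): code 1011 → (5.000,7.208)–(4.103,8.000)
cell (4,8): code 0001 → (4.103,8.000)–(4.000,8.069)
cell (5,4): code 0010 → (5.000,4.024)–(5.563,5.000)
cell (5,5): code 0011 → (5.563,5.000)–(5.603,6.000)
cell (5,6): code 0011 → (5.603,6.000)–(5.181,7.000)
cell (5,7): code 0001 → (5.181,7.000)–(5.000,7.208)
total: 20 segments, chained into 1 closed loop(s), length Σ = 16.199349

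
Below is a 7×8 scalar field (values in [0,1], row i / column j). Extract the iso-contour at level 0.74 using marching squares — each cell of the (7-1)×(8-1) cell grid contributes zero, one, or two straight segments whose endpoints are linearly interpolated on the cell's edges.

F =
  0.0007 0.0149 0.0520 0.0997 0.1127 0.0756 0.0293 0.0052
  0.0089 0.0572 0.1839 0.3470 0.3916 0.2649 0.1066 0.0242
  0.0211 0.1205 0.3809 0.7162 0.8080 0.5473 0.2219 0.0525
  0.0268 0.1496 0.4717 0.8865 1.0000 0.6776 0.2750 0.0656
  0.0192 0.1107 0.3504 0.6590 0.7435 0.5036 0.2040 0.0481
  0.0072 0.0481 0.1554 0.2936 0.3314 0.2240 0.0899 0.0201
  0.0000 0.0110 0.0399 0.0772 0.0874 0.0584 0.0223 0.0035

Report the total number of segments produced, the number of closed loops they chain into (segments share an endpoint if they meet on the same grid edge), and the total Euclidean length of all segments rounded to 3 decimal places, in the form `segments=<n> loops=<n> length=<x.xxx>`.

cell (1,3): code 0100 → (1.837,4.000)–(2.000,3.259)
cell (1,4): code 1000 → (2.000,4.261)–(1.837,4.000)
cell (2,2): code 0100 → (2.140,3.000)–(3.000,2.647)
cell (2,3): code 1110 → (2.000,3.259)–(2.140,3.000)
cell (2,4): code 1001 → (3.000,4.806)–(2.000,4.261)
cell (3,2): code 0010 → (3.000,2.647)–(3.644,3.000)
cell (3,3): code 0111 → (3.644,3.000)–(4.000,3.959)
cell (3,4): code 1001 → (4.000,4.015)–(3.000,4.806)
cell (4,3): code 0010 → (4.000,3.959)–(4.008,4.000)
cell (4,4): code 0001 → (4.008,4.000)–(4.000,4.015)
total: 10 segments, chained into 1 closed loop(s), length Σ = 6.521623

segments=10 loops=1 length=6.522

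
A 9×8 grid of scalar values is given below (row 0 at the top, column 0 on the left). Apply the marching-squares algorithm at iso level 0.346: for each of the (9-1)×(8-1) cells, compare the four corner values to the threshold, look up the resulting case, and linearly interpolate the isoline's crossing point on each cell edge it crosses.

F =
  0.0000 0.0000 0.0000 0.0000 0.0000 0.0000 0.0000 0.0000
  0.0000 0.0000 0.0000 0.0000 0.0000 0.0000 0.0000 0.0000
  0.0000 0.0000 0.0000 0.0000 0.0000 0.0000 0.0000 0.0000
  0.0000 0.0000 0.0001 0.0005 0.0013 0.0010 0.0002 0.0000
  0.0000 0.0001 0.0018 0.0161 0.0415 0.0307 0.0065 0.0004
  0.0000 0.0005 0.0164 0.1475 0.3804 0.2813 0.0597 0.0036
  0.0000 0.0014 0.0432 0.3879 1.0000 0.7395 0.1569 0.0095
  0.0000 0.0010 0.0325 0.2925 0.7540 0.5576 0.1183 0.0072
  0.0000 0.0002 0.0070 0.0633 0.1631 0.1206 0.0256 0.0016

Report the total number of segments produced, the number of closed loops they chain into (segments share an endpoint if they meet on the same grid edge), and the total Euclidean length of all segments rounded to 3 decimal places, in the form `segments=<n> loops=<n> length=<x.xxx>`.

cell (4,3): code 0100 → (4.898,4.000)–(5.000,3.852)
cell (4,4): code 1000 → (5.000,4.347)–(4.898,4.000)
cell (5,2): code 0100 → (5.826,3.000)–(6.000,2.878)
cell (5,3): code 1110 → (5.000,3.852)–(5.826,3.000)
cell (5,4): code 1101 → (5.141,5.000)–(5.000,4.347)
cell (5,5): code 1000 → (6.000,5.675)–(5.141,5.000)
cell (6,2): code 0010 → (6.000,2.878)–(6.439,3.000)
cell (6,3): code 0111 → (6.439,3.000)–(7.000,3.116)
cell (6,5): code 1001 → (7.000,5.482)–(6.000,5.675)
cell (7,3): code 0010 → (7.000,3.116)–(7.690,4.000)
cell (7,4): code 0011 → (7.690,4.000)–(7.484,5.000)
cell (7,5): code 0001 → (7.484,5.000)–(7.000,5.482)
total: 12 segments, chained into 1 closed loop(s), length Σ = 8.573354

segments=12 loops=1 length=8.573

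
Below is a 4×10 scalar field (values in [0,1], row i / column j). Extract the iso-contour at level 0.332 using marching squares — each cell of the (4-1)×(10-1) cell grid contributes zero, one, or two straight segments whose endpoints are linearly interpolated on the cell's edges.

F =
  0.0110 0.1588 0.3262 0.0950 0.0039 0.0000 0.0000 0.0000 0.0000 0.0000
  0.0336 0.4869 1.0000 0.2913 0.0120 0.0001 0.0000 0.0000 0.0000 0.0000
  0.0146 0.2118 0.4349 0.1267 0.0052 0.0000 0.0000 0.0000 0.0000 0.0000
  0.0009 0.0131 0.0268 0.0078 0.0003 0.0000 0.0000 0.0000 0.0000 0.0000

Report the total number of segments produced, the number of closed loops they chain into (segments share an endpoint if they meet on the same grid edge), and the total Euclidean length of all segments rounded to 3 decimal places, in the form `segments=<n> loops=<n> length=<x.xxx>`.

cell (0,0): code 0100 → (0.528,1.000)–(1.000,0.658)
cell (0,1): code 1100 → (0.009,2.000)–(0.528,1.000)
cell (0,2): code 1000 → (1.000,2.943)–(0.009,2.000)
cell (1,0): code 0010 → (1.000,0.658)–(1.563,1.000)
cell (1,1): code 0111 → (1.563,1.000)–(2.000,1.539)
cell (1,2): code 1001 → (2.000,2.334)–(1.000,2.943)
cell (2,1): code 0010 → (2.000,1.539)–(2.252,2.000)
cell (2,2): code 0001 → (2.252,2.000)–(2.000,2.334)
total: 8 segments, chained into 1 closed loop(s), length Σ = 6.544594

segments=8 loops=1 length=6.545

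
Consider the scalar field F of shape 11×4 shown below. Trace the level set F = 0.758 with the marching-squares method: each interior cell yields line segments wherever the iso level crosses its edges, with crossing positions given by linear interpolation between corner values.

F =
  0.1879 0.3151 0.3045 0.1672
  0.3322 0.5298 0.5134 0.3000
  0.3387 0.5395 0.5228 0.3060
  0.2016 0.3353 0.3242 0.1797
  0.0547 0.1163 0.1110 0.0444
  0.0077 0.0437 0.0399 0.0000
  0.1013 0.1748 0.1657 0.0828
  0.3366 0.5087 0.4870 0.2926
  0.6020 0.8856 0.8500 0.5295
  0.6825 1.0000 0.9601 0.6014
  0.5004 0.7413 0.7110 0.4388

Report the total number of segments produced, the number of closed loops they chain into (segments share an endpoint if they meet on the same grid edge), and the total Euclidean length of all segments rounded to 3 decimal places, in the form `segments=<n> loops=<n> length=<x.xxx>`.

cell (7,0): code 0100 → (7.661,1.000)–(8.000,0.550)
cell (7,1): code 1100 → (7.747,2.000)–(7.661,1.000)
cell (7,2): code 1000 → (8.000,2.287)–(7.747,2.000)
cell (8,0): code 0110 → (8.000,0.550)–(9.000,0.238)
cell (8,2): code 1001 → (9.000,2.563)–(8.000,2.287)
cell (9,0): code 0010 → (9.000,0.238)–(9.935,1.000)
cell (9,1): code 0011 → (9.935,1.000)–(9.811,2.000)
cell (9,2): code 0001 → (9.811,2.000)–(9.000,2.563)
total: 8 segments, chained into 1 closed loop(s), length Σ = 7.236826

segments=8 loops=1 length=7.237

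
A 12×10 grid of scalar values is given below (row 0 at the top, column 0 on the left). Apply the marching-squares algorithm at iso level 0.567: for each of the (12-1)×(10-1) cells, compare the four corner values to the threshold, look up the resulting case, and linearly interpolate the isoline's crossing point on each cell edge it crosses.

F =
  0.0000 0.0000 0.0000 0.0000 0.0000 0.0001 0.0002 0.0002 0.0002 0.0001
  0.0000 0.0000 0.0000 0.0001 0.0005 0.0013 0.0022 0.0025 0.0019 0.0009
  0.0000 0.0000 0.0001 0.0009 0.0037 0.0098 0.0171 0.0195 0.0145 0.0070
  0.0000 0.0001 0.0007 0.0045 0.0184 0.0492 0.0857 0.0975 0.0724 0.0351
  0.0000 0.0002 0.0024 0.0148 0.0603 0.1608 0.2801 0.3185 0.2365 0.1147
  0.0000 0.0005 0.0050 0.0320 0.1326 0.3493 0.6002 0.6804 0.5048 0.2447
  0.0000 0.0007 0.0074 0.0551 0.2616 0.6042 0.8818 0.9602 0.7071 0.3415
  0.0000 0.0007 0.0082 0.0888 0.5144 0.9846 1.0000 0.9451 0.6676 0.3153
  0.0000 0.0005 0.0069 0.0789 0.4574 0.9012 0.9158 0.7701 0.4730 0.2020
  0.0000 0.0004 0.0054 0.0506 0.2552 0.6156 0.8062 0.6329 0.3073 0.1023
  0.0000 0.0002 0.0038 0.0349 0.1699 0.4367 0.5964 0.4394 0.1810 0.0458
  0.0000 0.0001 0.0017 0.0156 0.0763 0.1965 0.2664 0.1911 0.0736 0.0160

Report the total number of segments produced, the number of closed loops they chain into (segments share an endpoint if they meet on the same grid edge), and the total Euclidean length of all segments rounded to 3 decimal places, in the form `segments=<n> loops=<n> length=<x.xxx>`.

segments=20 loops=1 length=14.554

cell (4,5): code 0100 → (4.896,6.000)–(5.000,5.868)
cell (4,6): code 1100 → (4.687,7.000)–(4.896,6.000)
cell (4,7): code 1000 → (5.000,7.646)–(4.687,7.000)
cell (5,4): code 0100 → (5.854,5.000)–(6.000,4.891)
cell (5,5): code 1110 → (5.000,5.868)–(5.854,5.000)
cell (5,7): code 1101 → (5.307,8.000)–(5.000,7.646)
cell (5,8): code 1000 → (6.000,8.383)–(5.307,8.000)
cell (6,4): code 0110 → (6.000,4.891)–(7.000,4.112)
cell (6,8): code 1001 → (7.000,8.286)–(6.000,8.383)
cell (7,4): code 0110 → (7.000,4.112)–(8.000,4.247)
cell (7,7): code 1011 → (8.000,7.684)–(7.517,8.000)
cell (7,8): code 0001 → (7.517,8.000)–(7.000,8.286)
cell (8,4): code 0110 → (8.000,4.247)–(9.000,4.865)
cell (8,7): code 1001 → (9.000,7.202)–(8.000,7.684)
cell (9,4): code 0010 → (9.000,4.865)–(9.272,5.000)
cell (9,5): code 0111 → (9.272,5.000)–(10.000,5.816)
cell (9,6): code 1011 → (10.000,6.187)–(9.341,7.000)
cell (9,7): code 0001 → (9.341,7.000)–(9.000,7.202)
cell (10,5): code 0010 → (10.000,5.816)–(10.089,6.000)
cell (10,6): code 0001 → (10.089,6.000)–(10.000,6.187)
total: 20 segments, chained into 1 closed loop(s), length Σ = 14.554463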